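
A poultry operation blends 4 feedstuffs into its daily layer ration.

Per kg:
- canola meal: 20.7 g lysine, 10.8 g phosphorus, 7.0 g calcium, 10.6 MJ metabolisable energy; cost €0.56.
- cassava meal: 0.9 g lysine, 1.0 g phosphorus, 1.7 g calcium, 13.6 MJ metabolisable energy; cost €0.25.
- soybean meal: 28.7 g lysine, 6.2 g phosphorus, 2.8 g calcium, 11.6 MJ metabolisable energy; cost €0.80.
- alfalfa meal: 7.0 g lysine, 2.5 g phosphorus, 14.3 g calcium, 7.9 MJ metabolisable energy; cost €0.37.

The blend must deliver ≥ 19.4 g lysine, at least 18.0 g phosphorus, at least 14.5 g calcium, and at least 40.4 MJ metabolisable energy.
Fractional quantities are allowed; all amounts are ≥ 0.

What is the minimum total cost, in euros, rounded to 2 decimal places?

€1.30

This is a linear program. Let x1 = kg of canola meal, x2 = kg of cassava meal, x3 = kg of soybean meal, x4 = kg of alfalfa meal.
Minimise 0.56x1 + 0.25x2 + 0.8x3 + 0.37x4 with:
  20.7x1 + 0.9x2 + 28.7x3 + 7x4 ≥ 19.4   (lysine)
  10.8x1 + 1x2 + 6.2x3 + 2.5x4 ≥ 18   (phosphorus)
  7x1 + 1.7x2 + 2.8x3 + 14.3x4 ≥ 14.5   (calcium)
  10.6x1 + 13.6x2 + 11.6x3 + 7.9x4 ≥ 40.4   (metabolisable energy)
  x1, x2, x3, x4 ≥ 0.
The cheapest feasible vertex uses only canola meal, cassava meal, alfalfa meal; soybean meal is not used. The phosphorus, calcium, metabolisable energy requirements are met with equality.
That vertex is x1 = 1.485, x2 = 1.768, x4 = 0.07675.
Cost = 0.56·1.485 + 0.25·1.768 + 0.37·0.07675 = 1.3020.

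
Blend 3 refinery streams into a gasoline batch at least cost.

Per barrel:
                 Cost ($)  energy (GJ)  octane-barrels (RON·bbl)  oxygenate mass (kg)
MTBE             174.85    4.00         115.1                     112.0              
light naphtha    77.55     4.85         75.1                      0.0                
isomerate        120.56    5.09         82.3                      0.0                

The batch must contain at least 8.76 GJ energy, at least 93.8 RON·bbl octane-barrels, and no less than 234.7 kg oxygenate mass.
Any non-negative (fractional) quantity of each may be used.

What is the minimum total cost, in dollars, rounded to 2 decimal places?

Let x1 = barrels of MTBE, x2 = barrels of light naphtha, x3 = barrels of isomerate.
Minimize 174.85x1 + 77.55x2 + 120.56x3 with:
  4x1 + 4.85x2 + 5.09x3 ≥ 8.76   (energy)
  115.1x1 + 75.1x2 + 82.3x3 ≥ 93.8   (octane-barrels)
  112x1 ≥ 234.7   (oxygenate mass)
  x1, x2, x3 ≥ 0.
At the optimum only MTBE, light naphtha are positive (isomerate = 0). The energy and oxygenate mass requirements are met with equality.
Optimal quantities: MTBE = 2.09554 barrels, light naphtha = 0.0779087 barrels.
Objective = 174.85·2.09554 + 77.55·0.0779087 = 372.4470.

$372.45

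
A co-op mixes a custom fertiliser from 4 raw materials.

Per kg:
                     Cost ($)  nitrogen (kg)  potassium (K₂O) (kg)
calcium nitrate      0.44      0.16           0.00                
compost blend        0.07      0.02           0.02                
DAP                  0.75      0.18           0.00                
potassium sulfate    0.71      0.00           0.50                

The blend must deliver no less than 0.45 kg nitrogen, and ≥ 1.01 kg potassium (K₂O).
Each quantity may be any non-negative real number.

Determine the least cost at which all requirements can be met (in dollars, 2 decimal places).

Treat it as an LP. Let x1 = kg of calcium nitrate, x2 = kg of compost blend, x3 = kg of DAP, x4 = kg of potassium sulfate.
Minimize 0.44x1 + 0.07x2 + 0.75x3 + 0.71x4 s.t.:
  0.16x1 + 0.02x2 + 0.18x3 ≥ 0.45   (nitrogen)
  0.02x2 + 0.5x4 ≥ 1.01   (potassium (K₂O))
  x1, x2, x3, x4 ≥ 0.
The cheapest feasible vertex uses only compost blend, potassium sulfate; calcium nitrate, DAP are not used. Binding constraints: nitrogen and potassium (K₂O).
So compost blend = 22.5 kg, potassium sulfate = 1.12 kg.
Hence cost = 0.07·22.5 + 0.71·1.12 = $2.3702.

$2.37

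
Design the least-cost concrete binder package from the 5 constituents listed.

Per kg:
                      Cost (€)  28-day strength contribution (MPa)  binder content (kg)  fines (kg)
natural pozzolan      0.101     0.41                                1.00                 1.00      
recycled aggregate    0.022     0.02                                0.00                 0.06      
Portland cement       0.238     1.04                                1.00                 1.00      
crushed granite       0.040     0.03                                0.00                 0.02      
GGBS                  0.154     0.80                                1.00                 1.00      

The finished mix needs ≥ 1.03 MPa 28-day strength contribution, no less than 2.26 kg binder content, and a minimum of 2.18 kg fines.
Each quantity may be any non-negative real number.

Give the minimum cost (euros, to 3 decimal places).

Let x1 = kg of natural pozzolan, x2 = kg of recycled aggregate, x3 = kg of Portland cement, x4 = kg of crushed granite, x5 = kg of GGBS.
min 0.101x1 + 0.022x2 + 0.238x3 + 0.04x4 + 0.154x5 with:
  0.41x1 + 0.02x2 + 1.04x3 + 0.03x4 + 0.8x5 ≥ 1.03   (28-day strength contribution)
  1x1 + 1x3 + 1x5 ≥ 2.26   (binder content)
  1x1 + 0.06x2 + 1x3 + 0.02x4 + 1x5 ≥ 2.18   (fines)
  x1, x2, x3, x4, x5 ≥ 0.
At the optimum only natural pozzolan, GGBS are positive (recycled aggregate, Portland cement, crushed granite = 0). There the 28-day strength contribution and binder content constraints are tight.
So natural pozzolan = 1.995 kg, GGBS = 0.2651 kg.
Objective = 0.101·1.995 + 0.154·0.2651 = 0.24232.

€0.242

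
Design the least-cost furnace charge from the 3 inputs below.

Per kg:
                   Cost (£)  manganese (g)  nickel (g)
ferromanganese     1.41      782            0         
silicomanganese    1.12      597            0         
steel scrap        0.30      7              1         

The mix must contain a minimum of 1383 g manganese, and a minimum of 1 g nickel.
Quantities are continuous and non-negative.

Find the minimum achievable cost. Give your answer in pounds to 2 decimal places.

Let x1 = kg of ferromanganese, x2 = kg of silicomanganese, x3 = kg of steel scrap.
Minimise 1.41x1 + 1.12x2 + 0.3x3 with:
  782x1 + 597x2 + 7x3 ≥ 1383   (manganese)
  1x3 ≥ 1   (nickel)
  x1, x2, x3 ≥ 0.
The minimum-cost mix takes nothing from silicomanganese — only ferromanganese, steel scrap. Binding constraints: manganese and nickel.
Optimal quantities: ferromanganese = 1.76 kg, steel scrap = 1 kg.
Objective = 1.41·1.76 + 0.3·1 = 2.7816.

£2.78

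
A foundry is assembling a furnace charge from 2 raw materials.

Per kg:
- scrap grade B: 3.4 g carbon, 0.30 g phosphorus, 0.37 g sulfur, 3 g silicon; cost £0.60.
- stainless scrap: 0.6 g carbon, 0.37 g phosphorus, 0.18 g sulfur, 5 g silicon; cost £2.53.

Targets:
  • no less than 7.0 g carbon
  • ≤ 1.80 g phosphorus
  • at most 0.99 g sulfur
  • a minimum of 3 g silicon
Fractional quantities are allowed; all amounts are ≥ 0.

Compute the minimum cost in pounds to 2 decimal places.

Let x1 = kg of scrap grade B, x2 = kg of stainless scrap.
Minimise 0.6x1 + 2.53x2 subject to:
  3.4x1 + 0.6x2 ≥ 7   (carbon)
  0.3x1 + 0.37x2 ≤ 1.8   (phosphorus)
  0.37x1 + 0.18x2 ≤ 0.99   (sulfur)
  3x1 + 5x2 ≥ 3   (silicon)
  x1, x2 ≥ 0.
At the optimum only scrap grade B is positive (stainless scrap = 0). Binding constraint: carbon.
Solving gives x1 = 2.059.
Objective = 0.6·2.059 = 1.2354.

£1.24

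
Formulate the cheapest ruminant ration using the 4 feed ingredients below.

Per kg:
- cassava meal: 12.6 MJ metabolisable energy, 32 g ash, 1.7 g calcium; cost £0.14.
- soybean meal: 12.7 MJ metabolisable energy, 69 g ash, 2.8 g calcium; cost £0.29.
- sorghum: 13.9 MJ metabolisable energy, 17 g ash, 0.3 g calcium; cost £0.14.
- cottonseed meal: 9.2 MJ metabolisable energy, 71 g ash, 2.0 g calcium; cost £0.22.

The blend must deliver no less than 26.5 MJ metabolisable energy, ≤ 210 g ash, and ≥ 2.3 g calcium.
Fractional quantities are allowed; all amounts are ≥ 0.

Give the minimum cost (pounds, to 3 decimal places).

£0.283

Treat it as an LP. Let x1 = kg of cassava meal, x2 = kg of soybean meal, x3 = kg of sorghum, x4 = kg of cottonseed meal.
min 0.14x1 + 0.29x2 + 0.14x3 + 0.22x4 subject to:
  12.6x1 + 12.7x2 + 13.9x3 + 9.2x4 ≥ 26.5   (metabolisable energy)
  32x1 + 69x2 + 17x3 + 71x4 ≤ 210   (ash)
  1.7x1 + 2.8x2 + 0.3x3 + 2x4 ≥ 2.3   (calcium)
  x1, x2, x3, x4 ≥ 0.
The minimum-cost mix takes nothing from soybean meal, cottonseed meal — only cassava meal, sorghum. Binding constraints: metabolisable energy and calcium.
Solving gives x1 = 1.21, x3 = 0.8096.
Hence cost = 0.14·1.21 + 0.14·0.8096 = £0.28274.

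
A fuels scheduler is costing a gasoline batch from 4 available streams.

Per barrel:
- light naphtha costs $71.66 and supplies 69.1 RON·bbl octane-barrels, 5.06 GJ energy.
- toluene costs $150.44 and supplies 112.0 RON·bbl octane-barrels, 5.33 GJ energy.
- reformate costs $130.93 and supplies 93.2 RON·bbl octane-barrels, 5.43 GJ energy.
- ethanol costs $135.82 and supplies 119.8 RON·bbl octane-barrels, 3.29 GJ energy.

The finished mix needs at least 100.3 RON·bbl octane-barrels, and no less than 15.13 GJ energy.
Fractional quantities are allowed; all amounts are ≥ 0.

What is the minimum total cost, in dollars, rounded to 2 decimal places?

$214.27

This is a linear program. Let x1 = barrels of light naphtha, x2 = barrels of toluene, x3 = barrels of reformate, x4 = barrels of ethanol.
Minimise 71.66x1 + 150.44x2 + 130.93x3 + 135.82x4 with:
  69.1x1 + 112x2 + 93.2x3 + 119.8x4 ≥ 100.3   (octane-barrels)
  5.06x1 + 5.33x2 + 5.43x3 + 3.29x4 ≥ 15.13   (energy)
  x1, x2, x3, x4 ≥ 0.
The minimum-cost mix takes nothing from toluene, reformate, ethanol — only light naphtha. The energy requirement is met with equality.
That vertex is x1 = 2.9901.
Objective = 71.66·2.9901 = 214.2706.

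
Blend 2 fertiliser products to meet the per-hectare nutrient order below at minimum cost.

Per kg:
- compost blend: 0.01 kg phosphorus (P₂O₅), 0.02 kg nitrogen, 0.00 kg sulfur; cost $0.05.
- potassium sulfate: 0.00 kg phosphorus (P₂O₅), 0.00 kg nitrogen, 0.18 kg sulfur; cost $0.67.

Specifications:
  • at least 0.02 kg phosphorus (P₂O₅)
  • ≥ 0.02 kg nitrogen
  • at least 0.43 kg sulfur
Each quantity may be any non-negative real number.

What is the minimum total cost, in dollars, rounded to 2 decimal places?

Set it up as a linear program. Let x1 = kg of compost blend, x2 = kg of potassium sulfate.
Minimize 0.05x1 + 0.67x2 subject to:
  0.01x1 ≥ 0.02   (phosphorus (P₂O₅))
  0.02x1 ≥ 0.02   (nitrogen)
  0.18x2 ≥ 0.43   (sulfur)
  x1, x2 ≥ 0.
Both inputs are positive at the optimum. Binding constraints: phosphorus (P₂O₅) and sulfur.
That vertex is x1 = 2, x2 = 2.389.
Hence cost = 0.05·2 + 0.67·2.389 = $1.7006.

$1.70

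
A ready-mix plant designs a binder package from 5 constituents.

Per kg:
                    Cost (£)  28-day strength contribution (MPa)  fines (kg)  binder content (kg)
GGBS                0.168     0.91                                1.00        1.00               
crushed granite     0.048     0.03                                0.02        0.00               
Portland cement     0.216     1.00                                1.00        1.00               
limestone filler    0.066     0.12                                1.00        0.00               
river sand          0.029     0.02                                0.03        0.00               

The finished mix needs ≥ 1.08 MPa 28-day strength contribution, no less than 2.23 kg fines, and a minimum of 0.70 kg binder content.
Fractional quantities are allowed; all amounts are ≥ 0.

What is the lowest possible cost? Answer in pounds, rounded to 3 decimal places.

This is a linear program. Let x1 = kg of GGBS, x2 = kg of crushed granite, x3 = kg of Portland cement, x4 = kg of limestone filler, x5 = kg of river sand.
Minimise 0.168x1 + 0.048x2 + 0.216x3 + 0.066x4 + 0.029x5 s.t.:
  0.91x1 + 0.03x2 + 1x3 + 0.12x4 + 0.02x5 ≥ 1.08   (28-day strength contribution)
  1x1 + 0.02x2 + 1x3 + 1x4 + 0.03x5 ≥ 2.23   (fines)
  1x1 + 1x3 ≥ 0.7   (binder content)
  x1, x2, x3, x4, x5 ≥ 0.
The minimum-cost mix takes nothing from crushed granite, Portland cement, river sand — only GGBS, limestone filler. Binding constraints: 28-day strength contribution and fines.
So GGBS = 1.028 kg, limestone filler = 1.202 kg.
Hence cost = 0.168·1.028 + 0.066·1.202 = £0.25204.

£0.252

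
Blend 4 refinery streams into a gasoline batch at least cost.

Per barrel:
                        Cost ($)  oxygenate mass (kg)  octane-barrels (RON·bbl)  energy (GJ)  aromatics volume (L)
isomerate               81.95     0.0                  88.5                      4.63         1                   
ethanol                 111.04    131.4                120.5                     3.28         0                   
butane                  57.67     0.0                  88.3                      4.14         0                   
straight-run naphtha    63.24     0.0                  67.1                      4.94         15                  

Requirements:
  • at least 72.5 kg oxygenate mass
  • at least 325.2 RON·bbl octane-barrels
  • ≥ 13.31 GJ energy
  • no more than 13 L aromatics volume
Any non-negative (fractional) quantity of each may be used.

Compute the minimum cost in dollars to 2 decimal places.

Let x1 = barrels of isomerate, x2 = barrels of ethanol, x3 = barrels of butane, x4 = barrels of straight-run naphtha.
min 81.95x1 + 111.04x2 + 57.67x3 + 63.24x4 subject to:
  131.4x2 ≥ 72.5   (oxygenate mass)
  88.5x1 + 120.5x2 + 88.3x3 + 67.1x4 ≥ 325.2   (octane-barrels)
  4.63x1 + 3.28x2 + 4.14x3 + 4.94x4 ≥ 13.31   (energy)
  1x1 + 15x4 ≤ 13   (aromatics volume)
  x1, x2, x3, x4 ≥ 0.
At the optimum only ethanol, butane are positive (isomerate, straight-run naphtha = 0). There the oxygenate mass and octane-barrels constraints are tight.
So ethanol = 0.5518 barrels, butane = 2.93 barrels.
Hence cost = 111.04·0.5518 + 57.67·2.93 = $230.24497.

$230.24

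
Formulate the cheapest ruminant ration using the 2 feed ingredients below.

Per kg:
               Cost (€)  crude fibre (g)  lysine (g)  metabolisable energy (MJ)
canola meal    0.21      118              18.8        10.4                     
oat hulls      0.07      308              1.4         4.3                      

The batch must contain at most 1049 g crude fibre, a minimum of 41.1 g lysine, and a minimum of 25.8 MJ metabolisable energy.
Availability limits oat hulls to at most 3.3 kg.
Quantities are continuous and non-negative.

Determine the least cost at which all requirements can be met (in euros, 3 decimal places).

€0.506

Let x1 = kg of canola meal, x2 = kg of oat hulls.
Minimise 0.21x1 + 0.07x2 s.t.:
  118x1 + 308x2 ≤ 1049   (crude fibre)
  18.8x1 + 1.4x2 ≥ 41.1   (lysine)
  10.4x1 + 4.3x2 ≥ 25.8   (metabolisable energy)
  x2 ≤ 3.3
  x1, x2 ≥ 0.
Both inputs are positive at the optimum. The lysine and metabolisable energy requirements are met with equality.
Solving gives x1 = 2.121, x2 = 0.869.
Cost = 0.21·2.121 + 0.07·0.869 = 0.50624.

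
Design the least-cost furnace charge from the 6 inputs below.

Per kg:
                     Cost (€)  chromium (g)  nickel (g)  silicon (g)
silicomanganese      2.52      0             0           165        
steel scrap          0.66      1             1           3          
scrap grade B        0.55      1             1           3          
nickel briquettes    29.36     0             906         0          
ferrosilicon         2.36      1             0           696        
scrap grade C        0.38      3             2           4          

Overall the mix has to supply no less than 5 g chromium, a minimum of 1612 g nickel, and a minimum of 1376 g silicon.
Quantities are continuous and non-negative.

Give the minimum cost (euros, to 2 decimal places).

€57.21

Let x1 = kg of silicomanganese, x2 = kg of steel scrap, x3 = kg of scrap grade B, x4 = kg of nickel briquettes, x5 = kg of ferrosilicon, x6 = kg of scrap grade C.
Minimize 2.52x1 + 0.66x2 + 0.55x3 + 29.36x4 + 2.36x5 + 0.38x6 subject to:
  1x2 + 1x3 + 1x5 + 3x6 ≥ 5   (chromium)
  1x2 + 1x3 + 906x4 + 2x6 ≥ 1612   (nickel)
  165x1 + 3x2 + 3x3 + 696x5 + 4x6 ≥ 1376   (silicon)
  x1, x2, x3, x4, x5, x6 ≥ 0.
The minimum-cost mix takes nothing from silicomanganese, steel scrap, scrap grade B — only nickel briquettes, ferrosilicon, scrap grade C. The chromium, nickel, silicon requirements are met with equality.
Optimal quantities: nickel briquettes = 1.777 kg, ferrosilicon = 1.971 kg, scrap grade C = 1.01 kg.
Hence cost = 29.36·1.777 + 2.36·1.971 + 0.38·1.01 = €57.2081.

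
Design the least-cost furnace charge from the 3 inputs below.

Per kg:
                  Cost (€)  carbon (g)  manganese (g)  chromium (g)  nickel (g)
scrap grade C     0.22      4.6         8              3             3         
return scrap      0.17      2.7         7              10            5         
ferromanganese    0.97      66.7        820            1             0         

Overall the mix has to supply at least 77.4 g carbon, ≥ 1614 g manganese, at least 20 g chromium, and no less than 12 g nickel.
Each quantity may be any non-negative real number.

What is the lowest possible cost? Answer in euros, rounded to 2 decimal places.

€2.30

Treat it as an LP. Let x1 = kg of scrap grade C, x2 = kg of return scrap, x3 = kg of ferromanganese.
Minimise 0.22x1 + 0.17x2 + 0.97x3 s.t.:
  4.6x1 + 2.7x2 + 66.7x3 ≥ 77.4   (carbon)
  8x1 + 7x2 + 820x3 ≥ 1614   (manganese)
  3x1 + 10x2 + 1x3 ≥ 20   (chromium)
  3x1 + 5x2 ≥ 12   (nickel)
  x1, x2, x3 ≥ 0.
The optimal basis is {return scrap, ferromanganese}; scrap grade C drops out. There the manganese and nickel constraints are tight.
So return scrap = 2.4 kg, ferromanganese = 1.948 kg.
Cost = 0.17·2.4 + 0.97·1.948 = 2.2976.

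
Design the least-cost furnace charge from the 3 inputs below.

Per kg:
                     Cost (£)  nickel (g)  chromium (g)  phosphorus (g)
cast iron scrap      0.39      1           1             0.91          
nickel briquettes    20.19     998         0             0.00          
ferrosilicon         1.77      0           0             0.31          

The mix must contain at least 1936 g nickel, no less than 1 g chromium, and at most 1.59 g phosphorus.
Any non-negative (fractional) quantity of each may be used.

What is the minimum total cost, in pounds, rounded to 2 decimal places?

£39.54

Let x1 = kg of cast iron scrap, x2 = kg of nickel briquettes, x3 = kg of ferrosilicon.
min 0.39x1 + 20.19x2 + 1.77x3 s.t.:
  1x1 + 998x2 ≥ 1936   (nickel)
  1x1 ≥ 1   (chromium)
  0.91x1 + 0.31x3 ≤ 1.59   (phosphorus)
  x1, x2, x3 ≥ 0.
The minimum-cost mix takes nothing from ferrosilicon — only cast iron scrap, nickel briquettes. The nickel and chromium requirements are met with equality.
Optimal quantities: cast iron scrap = 1 kg, nickel briquettes = 1.939 kg.
Total cost: 0.39·1 + 20.19·1.939 = 39.5384.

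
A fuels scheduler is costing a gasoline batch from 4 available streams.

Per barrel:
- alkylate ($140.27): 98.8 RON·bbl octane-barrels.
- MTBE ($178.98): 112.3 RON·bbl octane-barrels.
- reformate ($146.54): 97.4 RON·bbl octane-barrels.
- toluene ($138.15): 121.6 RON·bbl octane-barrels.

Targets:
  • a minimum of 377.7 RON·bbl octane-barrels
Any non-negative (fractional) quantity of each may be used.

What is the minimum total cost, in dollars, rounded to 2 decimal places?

$429.11

Set it up as a linear program. Let x1 = barrels of alkylate, x2 = barrels of MTBE, x3 = barrels of reformate, x4 = barrels of toluene.
min 140.27x1 + 178.98x2 + 146.54x3 + 138.15x4 subject to:
  98.8x1 + 112.3x2 + 97.4x3 + 121.6x4 ≥ 377.7   (octane-barrels)
  x1, x2, x3, x4 ≥ 0.
At the optimum only toluene is positive (alkylate, MTBE, reformate = 0). Binding constraint: octane-barrels.
That vertex is x4 = 3.1061.
Cost = 138.15·3.1061 = 429.1077.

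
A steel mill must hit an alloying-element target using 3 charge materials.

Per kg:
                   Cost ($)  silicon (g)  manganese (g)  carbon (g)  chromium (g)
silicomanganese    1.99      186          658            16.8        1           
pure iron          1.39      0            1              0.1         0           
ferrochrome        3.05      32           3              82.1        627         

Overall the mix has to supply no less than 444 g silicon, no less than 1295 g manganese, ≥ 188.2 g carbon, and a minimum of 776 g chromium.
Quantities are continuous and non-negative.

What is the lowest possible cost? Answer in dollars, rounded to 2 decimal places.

Set it up as a linear program. Let x1 = kg of silicomanganese, x2 = kg of pure iron, x3 = kg of ferrochrome.
min 1.99x1 + 1.39x2 + 3.05x3 with:
  186x1 + 32x3 ≥ 444   (silicon)
  658x1 + 1x2 + 3x3 ≥ 1295   (manganese)
  16.8x1 + 0.1x2 + 82.1x3 ≥ 188.2   (carbon)
  1x1 + 627x3 ≥ 776   (chromium)
  x1, x2, x3 ≥ 0.
At the optimum only silicomanganese, ferrochrome are positive (pure iron = 0). Binding constraints: silicon and carbon.
So silicomanganese = 2.065 kg, ferrochrome = 1.87 kg.
Cost = 1.99·2.065 + 3.05·1.87 = 9.8129.

$9.81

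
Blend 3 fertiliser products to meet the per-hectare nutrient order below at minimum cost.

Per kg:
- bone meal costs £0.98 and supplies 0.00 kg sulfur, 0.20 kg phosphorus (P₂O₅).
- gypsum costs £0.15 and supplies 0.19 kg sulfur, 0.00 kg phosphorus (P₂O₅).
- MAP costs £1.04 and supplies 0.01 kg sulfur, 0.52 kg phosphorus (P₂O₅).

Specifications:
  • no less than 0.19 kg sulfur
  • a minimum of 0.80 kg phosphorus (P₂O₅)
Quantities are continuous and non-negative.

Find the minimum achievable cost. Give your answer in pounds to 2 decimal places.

£1.74

Treat it as an LP. Let x1 = kg of bone meal, x2 = kg of gypsum, x3 = kg of MAP.
min 0.98x1 + 0.15x2 + 1.04x3 subject to:
  0.19x2 + 0.01x3 ≥ 0.19   (sulfur)
  0.2x1 + 0.52x3 ≥ 0.8   (phosphorus (P₂O₅))
  x1, x2, x3 ≥ 0.
The cheapest feasible vertex uses only gypsum, MAP; bone meal is not used. The sulfur and phosphorus (P₂O₅) requirements are met with equality.
Solving gives x2 = 0.919, x3 = 1.538.
Objective = 0.15·0.919 + 1.04·1.538 = 1.7374.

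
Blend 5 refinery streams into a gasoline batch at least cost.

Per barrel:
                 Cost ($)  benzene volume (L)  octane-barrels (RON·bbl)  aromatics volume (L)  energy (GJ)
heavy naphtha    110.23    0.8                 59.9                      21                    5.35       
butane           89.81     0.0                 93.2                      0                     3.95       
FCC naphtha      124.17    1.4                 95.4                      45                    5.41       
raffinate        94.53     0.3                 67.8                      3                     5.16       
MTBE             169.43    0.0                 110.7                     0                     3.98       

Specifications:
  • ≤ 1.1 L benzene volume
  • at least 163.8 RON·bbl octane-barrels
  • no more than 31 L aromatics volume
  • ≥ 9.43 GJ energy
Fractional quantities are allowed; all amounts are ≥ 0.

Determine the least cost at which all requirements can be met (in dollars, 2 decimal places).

This is a linear program. Let x1 = barrels of heavy naphtha, x2 = barrels of butane, x3 = barrels of FCC naphtha, x4 = barrels of raffinate, x5 = barrels of MTBE.
min 110.23x1 + 89.81x2 + 124.17x3 + 94.53x4 + 169.43x5 s.t.:
  0.8x1 + 1.4x3 + 0.3x4 ≤ 1.1   (benzene volume)
  59.9x1 + 93.2x2 + 95.4x3 + 67.8x4 + 110.7x5 ≥ 163.8   (octane-barrels)
  21x1 + 45x3 + 3x4 ≤ 31   (aromatics volume)
  5.35x1 + 3.95x2 + 5.41x3 + 5.16x4 + 3.98x5 ≥ 9.43   (energy)
  x1, x2, x3, x4, x5 ≥ 0.
The minimum-cost mix takes nothing from heavy naphtha, FCC naphtha, MTBE — only butane, raffinate. The octane-barrels and energy requirements are met with equality.
Solving gives x2 = 0.966, x4 = 1.088.
Objective = 89.81·0.966 + 94.53·1.088 = 189.6051.

$189.61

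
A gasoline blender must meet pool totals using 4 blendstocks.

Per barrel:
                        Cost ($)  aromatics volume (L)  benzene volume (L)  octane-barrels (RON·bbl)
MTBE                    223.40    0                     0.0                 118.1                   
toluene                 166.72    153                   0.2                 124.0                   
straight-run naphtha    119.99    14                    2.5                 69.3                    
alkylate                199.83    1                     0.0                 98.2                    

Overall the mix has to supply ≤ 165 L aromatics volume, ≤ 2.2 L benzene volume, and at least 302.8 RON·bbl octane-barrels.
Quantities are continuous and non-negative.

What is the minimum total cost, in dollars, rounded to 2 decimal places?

Let x1 = barrels of MTBE, x2 = barrels of toluene, x3 = barrels of straight-run naphtha, x4 = barrels of alkylate.
Minimise 223.4x1 + 166.72x2 + 119.99x3 + 199.83x4 s.t.:
  153x2 + 14x3 + 1x4 ≤ 165   (aromatics volume)
  0.2x2 + 2.5x3 ≤ 2.2   (benzene volume)
  118.1x1 + 124x2 + 69.3x3 + 98.2x4 ≥ 302.8   (octane-barrels)
  x1, x2, x3, x4 ≥ 0.
The minimum-cost mix takes nothing from alkylate — only MTBE, toluene, straight-run naphtha. There the aromatics volume, benzene volume, octane-barrels constraints are tight.
That vertex is x1 = 1.03926, x2 = 1.00527, x3 = 0.799579.
Cost = 223.4·1.03926 + 166.72·1.00527 + 119.99·0.799579 = 495.7108.

$495.71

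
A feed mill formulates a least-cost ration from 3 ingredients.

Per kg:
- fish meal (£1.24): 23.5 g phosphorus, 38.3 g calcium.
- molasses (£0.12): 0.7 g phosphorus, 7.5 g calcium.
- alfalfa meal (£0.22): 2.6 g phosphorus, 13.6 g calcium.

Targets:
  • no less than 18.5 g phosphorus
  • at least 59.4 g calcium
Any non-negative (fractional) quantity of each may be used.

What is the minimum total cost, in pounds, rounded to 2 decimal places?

Set it up as a linear program. Let x1 = kg of fish meal, x2 = kg of molasses, x3 = kg of alfalfa meal.
Minimize 1.24x1 + 0.12x2 + 0.22x3 subject to:
  23.5x1 + 0.7x2 + 2.6x3 ≥ 18.5   (phosphorus)
  38.3x1 + 7.5x2 + 13.6x3 ≥ 59.4   (calcium)
  x1, x2, x3 ≥ 0.
The cheapest feasible vertex uses only fish meal, alfalfa meal; molasses is not used. Binding constraints: phosphorus and calcium.
That vertex is x1 = 0.4416, x3 = 3.124.
Total cost: 1.24·0.4416 + 0.22·3.124 = 1.2349.

£1.23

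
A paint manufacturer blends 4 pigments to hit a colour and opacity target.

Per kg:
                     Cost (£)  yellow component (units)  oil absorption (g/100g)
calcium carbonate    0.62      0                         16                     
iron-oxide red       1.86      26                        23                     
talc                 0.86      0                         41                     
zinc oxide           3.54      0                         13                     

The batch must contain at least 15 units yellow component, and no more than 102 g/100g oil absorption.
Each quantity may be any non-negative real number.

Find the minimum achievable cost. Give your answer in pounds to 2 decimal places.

Set it up as a linear program. Let x1 = kg of calcium carbonate, x2 = kg of iron-oxide red, x3 = kg of talc, x4 = kg of zinc oxide.
Minimize 0.62x1 + 1.86x2 + 0.86x3 + 3.54x4 subject to:
  26x2 ≥ 15   (yellow component)
  16x1 + 23x2 + 41x3 + 13x4 ≤ 102   (oil absorption)
  x1, x2, x3, x4 ≥ 0.
At the optimum only iron-oxide red is positive (calcium carbonate, talc, zinc oxide = 0). There the yellow component constraint is tight.
Solving gives x2 = 0.5769.
Cost = 1.86·0.5769 = 1.0730.

£1.07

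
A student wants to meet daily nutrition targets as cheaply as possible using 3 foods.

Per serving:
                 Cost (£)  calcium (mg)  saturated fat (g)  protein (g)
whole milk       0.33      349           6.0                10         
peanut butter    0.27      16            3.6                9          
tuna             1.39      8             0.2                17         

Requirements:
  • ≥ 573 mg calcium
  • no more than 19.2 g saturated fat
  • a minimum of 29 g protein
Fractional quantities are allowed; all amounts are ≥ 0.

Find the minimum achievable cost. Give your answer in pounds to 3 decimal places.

Set it up as a linear program. Let x1 = servings of whole milk, x2 = servings of peanut butter, x3 = servings of tuna.
Minimize 0.33x1 + 0.27x2 + 1.39x3 subject to:
  349x1 + 16x2 + 8x3 ≥ 573   (calcium)
  6x1 + 3.6x2 + 0.2x3 ≤ 19.2   (saturated fat)
  10x1 + 9x2 + 17x3 ≥ 29   (protein)
  x1, x2, x3 ≥ 0.
The minimum-cost mix takes nothing from tuna — only whole milk, peanut butter. Binding constraints: calcium and protein.
That vertex is x1 = 1.574, x2 = 1.473.
Objective = 0.33·1.574 + 0.27·1.473 = 0.91713.

£0.917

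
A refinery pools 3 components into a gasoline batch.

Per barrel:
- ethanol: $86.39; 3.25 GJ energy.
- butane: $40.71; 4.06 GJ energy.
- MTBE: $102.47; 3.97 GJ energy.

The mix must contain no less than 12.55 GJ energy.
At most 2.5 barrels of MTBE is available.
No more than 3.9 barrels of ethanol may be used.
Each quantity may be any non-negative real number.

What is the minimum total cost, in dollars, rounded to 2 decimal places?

Set it up as a linear program. Let x1 = barrels of ethanol, x2 = barrels of butane, x3 = barrels of MTBE.
Minimize 86.39x1 + 40.71x2 + 102.47x3 with:
  3.25x1 + 4.06x2 + 3.97x3 ≥ 12.55   (energy)
  x3 ≤ 2.5
  x1 ≤ 3.9
  x1, x2, x3 ≥ 0.
The minimum-cost mix takes nothing from ethanol, MTBE — only butane. Binding constraint: energy.
Solving gives x2 = 3.0911.
Objective = 40.71·3.0911 = 125.8387.

$125.84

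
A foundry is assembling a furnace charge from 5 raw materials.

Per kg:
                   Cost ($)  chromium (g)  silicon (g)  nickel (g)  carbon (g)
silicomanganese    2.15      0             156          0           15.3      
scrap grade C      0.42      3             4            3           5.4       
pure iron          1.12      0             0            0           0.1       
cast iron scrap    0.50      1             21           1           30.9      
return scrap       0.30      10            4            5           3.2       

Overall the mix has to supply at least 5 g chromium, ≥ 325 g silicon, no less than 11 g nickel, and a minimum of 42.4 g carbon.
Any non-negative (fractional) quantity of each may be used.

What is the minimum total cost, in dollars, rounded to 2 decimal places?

This is a linear program. Let x1 = kg of silicomanganese, x2 = kg of scrap grade C, x3 = kg of pure iron, x4 = kg of cast iron scrap, x5 = kg of return scrap.
Minimize 2.15x1 + 0.42x2 + 1.12x3 + 0.5x4 + 0.3x5 with:
  3x2 + 1x4 + 10x5 ≥ 5   (chromium)
  156x1 + 4x2 + 21x4 + 4x5 ≥ 325   (silicon)
  3x2 + 1x4 + 5x5 ≥ 11   (nickel)
  15.3x1 + 5.4x2 + 0.1x3 + 30.9x4 + 3.2x5 ≥ 42.4   (carbon)
  x1, x2, x3, x4, x5 ≥ 0.
The optimal basis is {silicomanganese, cast iron scrap, return scrap}; scrap grade C, pure iron drop out. Binding constraints: silicon, nickel, carbon.
That vertex is x1 = 2.007, x4 = 0.1538, x5 = 2.169.
Total cost: 2.15·2.007 + 0.5·0.1538 + 0.3·2.169 = 5.0427.

$5.04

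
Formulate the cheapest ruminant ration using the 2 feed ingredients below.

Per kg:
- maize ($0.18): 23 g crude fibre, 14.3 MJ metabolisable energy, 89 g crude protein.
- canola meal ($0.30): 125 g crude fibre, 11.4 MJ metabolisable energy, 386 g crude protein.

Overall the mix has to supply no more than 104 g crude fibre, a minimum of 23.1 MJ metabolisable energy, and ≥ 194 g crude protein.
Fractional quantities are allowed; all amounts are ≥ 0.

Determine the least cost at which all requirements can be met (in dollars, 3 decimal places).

Let x1 = kg of maize, x2 = kg of canola meal.
min 0.18x1 + 0.3x2 with:
  23x1 + 125x2 ≤ 104   (crude fibre)
  14.3x1 + 11.4x2 ≥ 23.1   (metabolisable energy)
  89x1 + 386x2 ≥ 194   (crude protein)
  x1, x2 ≥ 0.
Both inputs are positive at the optimum. Binding constraints: metabolisable energy and crude protein.
That vertex is x1 = 1.488, x2 = 0.1594.
Total cost: 0.18·1.488 + 0.3·0.1594 = 0.31566.

$0.316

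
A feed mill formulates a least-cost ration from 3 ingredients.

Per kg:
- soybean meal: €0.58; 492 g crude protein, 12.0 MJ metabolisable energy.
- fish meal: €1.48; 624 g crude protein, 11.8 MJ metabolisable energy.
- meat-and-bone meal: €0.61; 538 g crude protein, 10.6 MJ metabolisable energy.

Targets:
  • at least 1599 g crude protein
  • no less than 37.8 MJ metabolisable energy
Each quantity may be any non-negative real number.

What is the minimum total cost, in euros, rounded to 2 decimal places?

€1.87

Let x1 = kg of soybean meal, x2 = kg of fish meal, x3 = kg of meat-and-bone meal.
min 0.58x1 + 1.48x2 + 0.61x3 s.t.:
  492x1 + 624x2 + 538x3 ≥ 1599   (crude protein)
  12x1 + 11.8x2 + 10.6x3 ≥ 37.8   (metabolisable energy)
  x1, x2, x3 ≥ 0.
The optimal basis is {soybean meal, meat-and-bone meal}; fish meal drops out. There the crude protein and metabolisable energy constraints are tight.
That vertex is x1 = 2.73, x3 = 0.4758.
Total cost: 0.58·2.73 + 0.61·0.4758 = 1.8736.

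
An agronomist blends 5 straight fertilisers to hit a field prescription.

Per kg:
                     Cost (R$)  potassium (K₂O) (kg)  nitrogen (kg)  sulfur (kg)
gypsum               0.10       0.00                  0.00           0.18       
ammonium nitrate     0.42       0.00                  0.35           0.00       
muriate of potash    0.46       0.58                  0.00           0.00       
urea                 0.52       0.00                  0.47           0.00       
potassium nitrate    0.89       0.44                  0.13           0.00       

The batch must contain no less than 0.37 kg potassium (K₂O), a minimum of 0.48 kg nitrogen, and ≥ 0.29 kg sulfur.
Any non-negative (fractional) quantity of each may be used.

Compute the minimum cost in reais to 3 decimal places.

R$0.986

This is a linear program. Let x1 = kg of gypsum, x2 = kg of ammonium nitrate, x3 = kg of muriate of potash, x4 = kg of urea, x5 = kg of potassium nitrate.
Minimize 0.1x1 + 0.42x2 + 0.46x3 + 0.52x4 + 0.89x5 subject to:
  0.58x3 + 0.44x5 ≥ 0.37   (potassium (K₂O))
  0.35x2 + 0.47x4 + 0.13x5 ≥ 0.48   (nitrogen)
  0.18x1 ≥ 0.29   (sulfur)
  x1, x2, x3, x4, x5 ≥ 0.
The cheapest feasible vertex uses only gypsum, muriate of potash, urea; ammonium nitrate, potassium nitrate are not used. There the potassium (K₂O), nitrogen, sulfur constraints are tight.
That vertex is x1 = 1.6111, x3 = 0.63793, x4 = 1.0213.
Hence cost = 0.1·1.6111 + 0.46·0.63793 + 0.52·1.0213 = R$0.98563.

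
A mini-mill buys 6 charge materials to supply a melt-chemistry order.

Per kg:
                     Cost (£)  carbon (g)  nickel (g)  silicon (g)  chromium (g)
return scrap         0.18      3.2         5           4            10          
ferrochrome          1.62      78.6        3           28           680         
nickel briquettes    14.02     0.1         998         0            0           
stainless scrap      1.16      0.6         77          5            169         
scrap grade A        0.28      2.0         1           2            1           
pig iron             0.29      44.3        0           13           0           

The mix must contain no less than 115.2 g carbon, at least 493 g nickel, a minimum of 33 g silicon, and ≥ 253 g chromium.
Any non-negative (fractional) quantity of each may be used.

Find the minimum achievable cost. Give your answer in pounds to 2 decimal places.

Let x1 = kg of return scrap, x2 = kg of ferrochrome, x3 = kg of nickel briquettes, x4 = kg of stainless scrap, x5 = kg of scrap grade A, x6 = kg of pig iron.
Minimize 0.18x1 + 1.62x2 + 14.02x3 + 1.16x4 + 0.28x5 + 0.29x6 subject to:
  3.2x1 + 78.6x2 + 0.1x3 + 0.6x4 + 2x5 + 44.3x6 ≥ 115.2   (carbon)
  5x1 + 3x2 + 998x3 + 77x4 + 1x5 ≥ 493   (nickel)
  4x1 + 28x2 + 5x4 + 2x5 + 13x6 ≥ 33   (silicon)
  10x1 + 680x2 + 169x4 + 1x5 ≥ 253   (chromium)
  x1, x2, x3, x4, x5, x6 ≥ 0.
The minimum-cost mix takes nothing from return scrap, ferrochrome, scrap grade A — only nickel briquettes, stainless scrap, pig iron. There the carbon, nickel, chromium constraints are tight.
So nickel briquettes = 0.3785 kg, stainless scrap = 1.497 kg, pig iron = 2.579 kg.
Cost = 14.02·0.3785 + 1.16·1.497 + 0.29·2.579 = 7.7910.

£7.79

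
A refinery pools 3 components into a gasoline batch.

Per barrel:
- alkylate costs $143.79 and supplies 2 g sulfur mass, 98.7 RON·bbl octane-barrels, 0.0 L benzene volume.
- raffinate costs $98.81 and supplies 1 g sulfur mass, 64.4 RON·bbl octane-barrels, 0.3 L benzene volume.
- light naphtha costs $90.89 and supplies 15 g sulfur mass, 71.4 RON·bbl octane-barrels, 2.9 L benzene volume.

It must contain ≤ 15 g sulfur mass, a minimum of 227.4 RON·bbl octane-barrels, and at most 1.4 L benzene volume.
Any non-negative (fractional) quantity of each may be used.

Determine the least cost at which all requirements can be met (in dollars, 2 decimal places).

Let x1 = barrels of alkylate, x2 = barrels of raffinate, x3 = barrels of light naphtha.
Minimise 143.79x1 + 98.81x2 + 90.89x3 with:
  2x1 + 1x2 + 15x3 ≤ 15   (sulfur mass)
  98.7x1 + 64.4x2 + 71.4x3 ≥ 227.4   (octane-barrels)
  0.3x2 + 2.9x3 ≤ 1.4   (benzene volume)
  x1, x2, x3 ≥ 0.
The cheapest feasible vertex uses only alkylate, light naphtha; raffinate is not used. Binding constraints: octane-barrels and benzene volume.
So alkylate = 1.95472 barrels, light naphtha = 0.482759 barrels.
Cost = 143.79·1.95472 + 90.89·0.482759 = 324.9472.

$324.95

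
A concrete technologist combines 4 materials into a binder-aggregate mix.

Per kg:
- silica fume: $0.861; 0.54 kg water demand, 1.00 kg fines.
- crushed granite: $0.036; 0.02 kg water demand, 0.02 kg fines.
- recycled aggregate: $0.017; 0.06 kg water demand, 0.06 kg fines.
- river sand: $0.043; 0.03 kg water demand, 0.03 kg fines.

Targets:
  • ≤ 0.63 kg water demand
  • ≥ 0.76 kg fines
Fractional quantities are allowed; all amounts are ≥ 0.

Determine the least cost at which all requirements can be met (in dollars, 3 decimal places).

Set it up as a linear program. Let x1 = kg of silica fume, x2 = kg of crushed granite, x3 = kg of recycled aggregate, x4 = kg of river sand.
min 0.861x1 + 0.036x2 + 0.017x3 + 0.043x4 subject to:
  0.54x1 + 0.02x2 + 0.06x3 + 0.03x4 ≤ 0.63   (water demand)
  1x1 + 0.02x2 + 0.06x3 + 0.03x4 ≥ 0.76   (fines)
  x1, x2, x3, x4 ≥ 0.
At the optimum only silica fume, recycled aggregate are positive (crushed granite, river sand = 0). The water demand and fines requirements are met with equality.
Optimal quantities: silica fume = 0.2826 kg, recycled aggregate = 7.957 kg.
Total cost: 0.861·0.2826 + 0.017·7.957 = 0.37859.

$0.379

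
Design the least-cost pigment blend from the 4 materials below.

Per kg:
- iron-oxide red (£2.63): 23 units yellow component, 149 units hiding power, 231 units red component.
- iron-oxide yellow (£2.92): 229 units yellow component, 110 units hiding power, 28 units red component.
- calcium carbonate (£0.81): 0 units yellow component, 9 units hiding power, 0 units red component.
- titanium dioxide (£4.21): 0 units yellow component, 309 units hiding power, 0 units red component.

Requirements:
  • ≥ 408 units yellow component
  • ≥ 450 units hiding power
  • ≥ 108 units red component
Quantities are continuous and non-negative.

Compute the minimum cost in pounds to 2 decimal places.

£8.78

Let x1 = kg of iron-oxide red, x2 = kg of iron-oxide yellow, x3 = kg of calcium carbonate, x4 = kg of titanium dioxide.
Minimise 2.63x1 + 2.92x2 + 0.81x3 + 4.21x4 subject to:
  23x1 + 229x2 ≥ 408   (yellow component)
  149x1 + 110x2 + 9x3 + 309x4 ≥ 450   (hiding power)
  231x1 + 28x2 ≥ 108   (red component)
  x1, x2, x3, x4 ≥ 0.
The minimum-cost mix takes nothing from calcium carbonate — only iron-oxide red, iron-oxide yellow, titanium dioxide. Binding constraints: yellow component, hiding power, red component.
Optimal quantities: iron-oxide red = 0.2547 kg, iron-oxide yellow = 1.756 kg, titanium dioxide = 0.7084 kg.
Total cost: 2.63·0.2547 + 2.92·1.756 + 4.21·0.7084 = 8.7797.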